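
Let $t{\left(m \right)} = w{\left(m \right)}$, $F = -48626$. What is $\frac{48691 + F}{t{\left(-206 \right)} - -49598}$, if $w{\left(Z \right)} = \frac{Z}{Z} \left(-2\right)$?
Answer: $\frac{65}{49596} \approx 0.0013106$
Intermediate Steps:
$w{\left(Z \right)} = -2$ ($w{\left(Z \right)} = 1 \left(-2\right) = -2$)
$t{\left(m \right)} = -2$
$\frac{48691 + F}{t{\left(-206 \right)} - -49598} = \frac{48691 - 48626}{-2 - -49598} = \frac{65}{-2 + 49598} = \frac{65}{49596}$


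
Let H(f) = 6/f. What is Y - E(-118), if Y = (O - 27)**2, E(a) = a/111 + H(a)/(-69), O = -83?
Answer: 1822746715/150627 ≈ 12101.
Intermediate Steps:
E(a) = -2/(23*a) + a/111 (E(a) = a/111 + (6/a)/(-69) = a*(1/111) + (6/a)*(-1/69) = a/111 - 2/(23*a) = -2/(23*a) + a/111)
Y = 12100 (Y = (-83 - 27)**2 = (-110)**2 = 12100)
Y - E(-118) = 12100 - (-2/23/(-118) + (1/111)*(-118)) = 12100 - (-2/23*(-1/118) - 118/111) = 12100 - (1/1357 - 118/111) = 12100 - 1*(-160015/150627) = 12100 + 160015/150627 = 1822746715/150627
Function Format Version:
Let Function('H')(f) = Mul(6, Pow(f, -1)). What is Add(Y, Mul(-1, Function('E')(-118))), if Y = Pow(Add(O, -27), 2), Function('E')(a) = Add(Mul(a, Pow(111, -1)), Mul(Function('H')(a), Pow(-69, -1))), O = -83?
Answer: Rational(1822746715, 150627) ≈ 12101.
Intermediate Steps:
Function('E')(a) = Add(Mul(Rational(-2, 23), Pow(a, -1)), Mul(Rational(1, 111), a)) (Function('E')(a) = Add(Mul(a, Pow(111, -1)), Mul(Mul(6, Pow(a, -1)), Pow(-69, -1))) = Add(Mul(a, Rational(1, 111)), Mul(Mul(6, Pow(a, -1)), Rational(-1, 69))) = Add(Mul(Rational(1, 111), a), Mul(Rational(-2, 23), Pow(a, -1))) = Add(Mul(Rational(-2, 23), Pow(a, -1)), Mul(Rational(1, 111), a)))
Y = 12100 (Y = Pow(Add(-83, -27), 2) = Pow(-110, 2) = 12100)
Add(Y, Mul(-1, Function('E')(-118))) = Add(12100, Mul(-1, Add(Mul(Rational(-2, 23), Pow(-118, -1)), Mul(Rational(1, 111), -118)))) = Add(12100, Mul(-1, Add(Mul(Rational(-2, 23), Rational(-1, 118)), Rational(-118, 111)))) = Add(12100, Mul(-1, Add(Rational(1, 1357), Rational(-118, 111)))) = Add(12100, Mul(-1, Rational(-160015, 150627))) = Add(12100, Rational(160015, 150627)) = Rational(1822746715, 150627)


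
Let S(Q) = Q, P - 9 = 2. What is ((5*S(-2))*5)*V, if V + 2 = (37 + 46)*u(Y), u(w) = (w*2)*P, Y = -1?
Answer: 91400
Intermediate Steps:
P = 11 (P = 9 + 2 = 11)
u(w) = 22*w (u(w) = (w*2)*11 = (2*w)*11 = 22*w)
V = -1828 (V = -2 + (37 + 46)*(22*(-1)) = -2 + 83*(-22) = -2 - 1826 = -1828)
((5*S(-2))*5)*V = ((5*(-2))*5)*(-1828) = -10*5*(-1828) = -50*(-1828) = 91400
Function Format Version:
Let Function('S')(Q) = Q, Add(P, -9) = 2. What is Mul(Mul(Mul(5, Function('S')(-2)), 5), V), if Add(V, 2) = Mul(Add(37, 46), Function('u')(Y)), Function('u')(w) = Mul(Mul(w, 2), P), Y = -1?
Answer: 91400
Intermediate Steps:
P = 11 (P = Add(9, 2) = 11)
Function('u')(w) = Mul(22, w) (Function('u')(w) = Mul(Mul(w, 2), 11) = Mul(Mul(2, w), 11) = Mul(22, w))
V = -1828 (V = Add(-2, Mul(Add(37, 46), Mul(22, -1))) = Add(-2, Mul(83, -22)) = Add(-2, -1826) = -1828)
Mul(Mul(Mul(5, Function('S')(-2)), 5), V) = Mul(Mul(Mul(5, -2), 5), -1828) = Mul(Mul(-10, 5), -1828) = Mul(-50, -1828) = 91400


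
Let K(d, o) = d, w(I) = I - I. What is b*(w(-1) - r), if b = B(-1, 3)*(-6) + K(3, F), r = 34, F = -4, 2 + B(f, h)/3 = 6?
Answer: 2346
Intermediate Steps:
B(f, h) = 12 (B(f, h) = -6 + 3*6 = -6 + 18 = 12)
w(I) = 0
b = -69 (b = 12*(-6) + 3 = -72 + 3 = -69)
b*(w(-1) - r) = -69*(0 - 1*34) = -69*(0 - 34) = -69*(-34) = 2346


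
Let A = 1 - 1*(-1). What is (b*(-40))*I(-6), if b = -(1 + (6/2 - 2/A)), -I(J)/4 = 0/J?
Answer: 0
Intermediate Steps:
I(J) = 0 (I(J) = -0/J = -4*0 = 0)
A = 2 (A = 1 + 1 = 2)
b = -3 (b = -(1 + (6/2 - 2/2)) = -(1 + (6*(½) - 2*½)) = -(1 + (3 - 1)) = -(1 + 2) = -1*3 = -3)
(b*(-40))*I(-6) = -3*(-40)*0 = 120*0 = 0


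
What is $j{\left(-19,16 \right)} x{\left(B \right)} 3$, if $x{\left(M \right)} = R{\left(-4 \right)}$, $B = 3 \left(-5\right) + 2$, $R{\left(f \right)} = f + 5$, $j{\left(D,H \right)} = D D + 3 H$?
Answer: $1227$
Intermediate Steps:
$j{\left(D,H \right)} = D^{2} + 3 H$
$R{\left(f \right)} = 5 + f$
$B = -13$ ($B = -15 + 2 = -13$)
$x{\left(M \right)} = 1$ ($x{\left(M \right)} = 5 - 4 = 1$)
$j{\left(-19,16 \right)} x{\left(B \right)} 3 = \left(\left(-19\right)^{2} + 3 \cdot 16\right) 1 \cdot 3 = \left(361 + 48\right) 3 = 409 \cdot 3 = 1227$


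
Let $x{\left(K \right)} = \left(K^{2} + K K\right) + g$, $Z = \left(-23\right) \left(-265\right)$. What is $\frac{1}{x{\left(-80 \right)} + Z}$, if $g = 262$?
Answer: $\frac{1}{19157} \approx 5.22 \cdot 10^{-5}$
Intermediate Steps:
$Z = 6095$
$x{\left(K \right)} = 262 + 2 K^{2}$ ($x{\left(K \right)} = \left(K^{2} + K K\right) + 262 = \left(K^{2} + K^{2}\right) + 262 = 2 K^{2} + 262 = 262 + 2 K^{2}$)
$\frac{1}{x{\left(-80 \right)} + Z} = \frac{1}{\left(262 + 2 \left(-80\right)^{2}\right) + 6095} = \frac{1}{\left(262 + 2 \cdot 6400\right) + 6095} = \frac{1}{\left(262 + 12800\right) + 6095} = \frac{1}{13062 + 6095} = \frac{1}{19157}$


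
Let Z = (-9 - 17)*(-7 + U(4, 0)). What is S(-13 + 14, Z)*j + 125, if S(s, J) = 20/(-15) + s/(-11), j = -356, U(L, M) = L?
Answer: 20857/33 ≈ 632.03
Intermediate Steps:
Z = 78 (Z = (-9 - 17)*(-7 + 4) = -26*(-3) = 78)
S(s, J) = -4/3 - s/11 (S(s, J) = 20*(-1/15) + s*(-1/11) = -4/3 - s/11)
S(-13 + 14, Z)*j + 125 = (-4/3 - (-13 + 14)/11)*(-356) + 125 = (-4/3 - 1/11*1)*(-356) + 125 = (-4/3 - 1/11)*(-356) + 125 = -47/33*(-356) + 125 = 16732/33 + 125 = 20857/33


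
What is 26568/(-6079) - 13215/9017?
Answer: -319897641/54814343 ≈ -5.8360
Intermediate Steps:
26568/(-6079) - 13215/9017 = 26568*(-1/6079) - 13215*1/9017 = -26568/6079 - 13215/9017 = -319897641/54814343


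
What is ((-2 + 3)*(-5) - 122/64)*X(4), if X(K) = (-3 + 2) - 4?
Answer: 1105/32 ≈ 34.531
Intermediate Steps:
X(K) = -5 (X(K) = -1 - 4 = -5)
((-2 + 3)*(-5) - 122/64)*X(4) = ((-2 + 3)*(-5) - 122/64)*(-5) = (1*(-5) - 122*1/64)*(-5) = (-5 - 61/32)*(-5) = -221/32*(-5) = 1105/32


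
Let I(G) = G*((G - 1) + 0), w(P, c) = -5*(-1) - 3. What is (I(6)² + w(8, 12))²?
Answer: 813604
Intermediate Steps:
w(P, c) = 2 (w(P, c) = 5 - 3 = 2)
I(G) = G*(-1 + G) (I(G) = G*((-1 + G) + 0) = G*(-1 + G))
(I(6)² + w(8, 12))² = ((6*(-1 + 6))² + 2)² = ((6*5)² + 2)² = (30² + 2)² = (900 + 2)² = 902² = 813604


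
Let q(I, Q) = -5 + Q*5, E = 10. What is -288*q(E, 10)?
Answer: -12960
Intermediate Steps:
q(I, Q) = -5 + 5*Q
-288*q(E, 10) = -288*(-5 + 5*10) = -288*(-5 + 50) = -288*45 = -12960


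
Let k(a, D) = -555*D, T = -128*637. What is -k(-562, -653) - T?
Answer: -280879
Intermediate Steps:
T = -81536
-k(-562, -653) - T = -(-555)*(-653) - 1*(-81536) = -1*362415 + 81536 = -362415 + 81536 = -280879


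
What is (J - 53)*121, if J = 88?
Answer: 4235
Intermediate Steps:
(J - 53)*121 = (88 - 53)*121 = 35*121 = 4235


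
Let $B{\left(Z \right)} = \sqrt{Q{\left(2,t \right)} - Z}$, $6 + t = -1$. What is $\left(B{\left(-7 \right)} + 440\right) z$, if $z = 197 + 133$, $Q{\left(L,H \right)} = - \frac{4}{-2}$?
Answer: $146190$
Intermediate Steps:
$t = -7$ ($t = -6 - 1 = -7$)
$Q{\left(L,H \right)} = 2$ ($Q{\left(L,H \right)} = \left(-4\right) \left(- \frac{1}{2}\right) = 2$)
$z = 330$
$B{\left(Z \right)} = \sqrt{2 - Z}$
$\left(B{\left(-7 \right)} + 440\right) z = \left(\sqrt{2 - -7} + 440\right) 330 = \left(\sqrt{2 + 7} + 440\right) 330 = \left(\sqrt{9} + 440\right) 330 = \left(3 + 440\right) 330 = 443 \cdot 330 = 146190$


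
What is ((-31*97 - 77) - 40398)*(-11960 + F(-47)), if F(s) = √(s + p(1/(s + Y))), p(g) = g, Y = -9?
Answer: 520044720 - 21741*I*√36862/14 ≈ 5.2004e+8 - 2.9815e+5*I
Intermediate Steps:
F(s) = √(s + 1/(-9 + s)) (F(s) = √(s + 1/(s - 9)) = √(s + 1/(-9 + s)))
((-31*97 - 77) - 40398)*(-11960 + F(-47)) = ((-31*97 - 77) - 40398)*(-11960 + √((1 - 47*(-9 - 47))/(-9 - 47))) = ((-3007 - 77) - 40398)*(-11960 + √((1 - 47*(-56))/(-56))) = (-3084 - 40398)*(-11960 + √(-(1 + 2632)/56)) = -43482*(-11960 + √(-1/56*2633)) = -43482*(-11960 + √(-2633/56)) = -43482*(-11960 + I*√36862/28) = 520044720 - 21741*I*√36862/14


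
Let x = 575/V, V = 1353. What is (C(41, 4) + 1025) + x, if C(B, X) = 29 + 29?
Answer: 1465874/1353 ≈ 1083.4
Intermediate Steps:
C(B, X) = 58
x = 575/1353 ≈ 0.42498
(C(41, 4) + 1025) + x = (58 + 1025) + 575/1353 = 1083 + 575/1353 = 1465874/1353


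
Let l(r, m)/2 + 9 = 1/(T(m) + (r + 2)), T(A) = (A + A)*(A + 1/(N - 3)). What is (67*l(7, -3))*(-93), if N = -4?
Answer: 7261192/65 ≈ 1.1171e+5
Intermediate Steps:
T(A) = 2*A*(-⅐ + A) (T(A) = (A + A)*(A + 1/(-4 - 3)) = (2*A)*(A + 1/(-7)) = (2*A)*(A - ⅐) = (2*A)*(-⅐ + A) = 2*A*(-⅐ + A))
l(r, m) = -18 + 2/(2 + r + 2*m*(-1 + 7*m)/7) (l(r, m) = -18 + 2/(2*m*(-1 + 7*m)/7 + (r + 2)) = -18 + 2/(2*m*(-1 + 7*m)/7 + (2 + r)) = -18 + 2/(2 + r + 2*m*(-1 + 7*m)/7))
(67*l(7, -3))*(-93) = (67*(2*(-119 - 63*7 + 18*(-3)*(1 - 7*(-3)))/(14 + 7*7 - 2*(-3)*(1 - 7*(-3)))))*(-93) = (67*(2*(-119 - 441 + 18*(-3)*(1 + 21))/(14 + 49 - 2*(-3)*(1 + 21))))*(-93) = (67*(2*(-119 - 441 + 18*(-3)*22)/(14 + 49 - 2*(-3)*22)))*(-93) = (67*(2*(-119 - 441 - 1188)/(14 + 49 + 132)))*(-93) = (67*(2*(-1748)/195))*(-93) = (67*(2*(1/195)*(-1748)))*(-93) = (67*(-3496/195))*(-93) = -234232/195*(-93) = 7261192/65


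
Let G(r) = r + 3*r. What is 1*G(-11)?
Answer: -44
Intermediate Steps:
G(r) = 4*r
1*G(-11) = 1*(4*(-11)) = 1*(-44) = -44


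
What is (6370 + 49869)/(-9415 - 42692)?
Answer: -56239/52107 ≈ -1.0793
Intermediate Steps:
(6370 + 49869)/(-9415 - 42692) = 56239/(-52107) = 56239*(-1/52107) = -56239/52107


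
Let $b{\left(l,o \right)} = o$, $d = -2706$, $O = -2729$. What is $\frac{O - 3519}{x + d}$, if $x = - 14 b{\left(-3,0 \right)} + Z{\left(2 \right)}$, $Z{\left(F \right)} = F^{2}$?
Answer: $\frac{3124}{1351} \approx 2.3124$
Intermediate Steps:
$x = 4$ ($x = \left(-14\right) 0 + 2^{2} = 0 + 4 = 4$)
$\frac{O - 3519}{x + d} = \frac{-2729 - 3519}{4 - 2706} = - \frac{6248}{-2702} = \left(-6248\right) \left(- \frac{1}{2702}\right) = \frac{3124}{1351}$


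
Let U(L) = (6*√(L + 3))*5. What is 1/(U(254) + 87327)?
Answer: 9703/847308181 - 10*√257/2541924543 ≈ 1.1388e-5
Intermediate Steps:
U(L) = 30*√(3 + L) (U(L) = (6*√(3 + L))*5 = 30*√(3 + L))
1/(U(254) + 87327) = 1/(30*√(3 + 254) + 87327) = 1/(30*√257 + 87327) = 1/(87327 + 30*√257)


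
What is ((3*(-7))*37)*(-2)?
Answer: 1554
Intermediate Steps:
((3*(-7))*37)*(-2) = -21*37*(-2) = -777*(-2) = 1554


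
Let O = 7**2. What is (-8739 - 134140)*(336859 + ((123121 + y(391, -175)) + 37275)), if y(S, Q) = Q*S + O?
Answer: -61277802641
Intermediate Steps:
O = 49
y(S, Q) = 49 + Q*S (y(S, Q) = Q*S + 49 = 49 + Q*S)
(-8739 - 134140)*(336859 + ((123121 + y(391, -175)) + 37275)) = (-8739 - 134140)*(336859 + ((123121 + (49 - 175*391)) + 37275)) = -142879*(336859 + ((123121 + (49 - 68425)) + 37275)) = -142879*(336859 + ((123121 - 68376) + 37275)) = -142879*(336859 + (54745 + 37275)) = -142879*(336859 + 92020) = -142879*428879 = -61277802641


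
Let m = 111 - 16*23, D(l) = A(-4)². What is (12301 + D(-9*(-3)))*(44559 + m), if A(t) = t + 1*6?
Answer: 545136110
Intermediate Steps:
A(t) = 6 + t (A(t) = t + 6 = 6 + t)
D(l) = 4 (D(l) = (6 - 4)² = 2² = 4)
m = -257 (m = 111 - 368 = -257)
(12301 + D(-9*(-3)))*(44559 + m) = (12301 + 4)*(44559 - 257) = 12305*44302 = 545136110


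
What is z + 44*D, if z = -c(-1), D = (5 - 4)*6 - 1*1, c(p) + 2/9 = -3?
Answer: 2009/9 ≈ 223.22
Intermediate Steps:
c(p) = -29/9 (c(p) = -2/9 - 3 = -29/9)
D = 5 (D = 1*6 - 1 = 6 - 1 = 5)
z = 29/9 (z = -1*(-29/9) = 29/9 ≈ 3.2222)
z + 44*D = 29/9 + 44*5 = 29/9 + 220 = 2009/9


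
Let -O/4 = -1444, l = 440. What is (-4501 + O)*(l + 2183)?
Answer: 3344325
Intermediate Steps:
O = 5776 (O = -4*(-1444) = 5776)
(-4501 + O)*(l + 2183) = (-4501 + 5776)*(440 + 2183) = 1275*2623 = 3344325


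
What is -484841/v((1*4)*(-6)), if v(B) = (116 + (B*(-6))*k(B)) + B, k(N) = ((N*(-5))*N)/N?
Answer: -484841/17372 ≈ -27.909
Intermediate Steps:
k(N) = -5*N (k(N) = ((-5*N)*N)/N = (-5*N²)/N = -5*N)
v(B) = 116 + B + 30*B² (v(B) = (116 + (B*(-6))*(-5*B)) + B = (116 + (-6*B)*(-5*B)) + B = (116 + 30*B²) + B = 116 + B + 30*B²)
-484841/v((1*4)*(-6)) = -484841/(116 + (1*4)*(-6) + 30*((1*4)*(-6))²) = -484841/(116 + 4*(-6) + 30*(4*(-6))²) = -484841/(116 - 24 + 30*(-24)²) = -484841/(116 - 24 + 30*576) = -484841/(116 - 24 + 17280) = -484841/17372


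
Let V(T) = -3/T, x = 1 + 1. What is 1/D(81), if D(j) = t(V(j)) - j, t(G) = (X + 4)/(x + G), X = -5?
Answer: -53/4320 ≈ -0.012269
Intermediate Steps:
x = 2
t(G) = -1/(2 + G) (t(G) = (-5 + 4)/(2 + G) = -1/(2 + G))
D(j) = -j - 1/(2 - 3/j) (D(j) = -1/(2 - 3/j) - j = -j - 1/(2 - 3/j))
1/D(81) = 1/(2*81*(1 - 1*81)/(-3 + 2*81)) = 1/(2*81*(1 - 81)/(-3 + 162)) = 1/(2*81*(-80)/159) = 1/(2*81*(1/159)*(-80)) = 1/(-4320/53) = -53/4320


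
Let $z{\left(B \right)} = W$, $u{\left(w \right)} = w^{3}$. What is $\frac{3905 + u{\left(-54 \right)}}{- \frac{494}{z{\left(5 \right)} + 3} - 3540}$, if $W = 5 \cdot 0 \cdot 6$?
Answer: $\frac{460677}{11114} \approx 41.45$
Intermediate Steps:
$W = 0$ ($W = 0 \cdot 6 = 0$)
$z{\left(B \right)} = 0$
$\frac{3905 + u{\left(-54 \right)}}{- \frac{494}{z{\left(5 \right)} + 3} - 3540} = \frac{3905 + \left(-54\right)^{3}}{- \frac{494}{0 + 3} - 3540} = \frac{3905 - 157464}{- \frac{494}{3} - 3540} = - \frac{153559}{\left(-494\right) \frac{1}{3} - 3540} = - \frac{153559}{- \frac{494}{3} - 3540} = - \frac{153559}{- \frac{11114}{3}} = \left(-153559\right) \left(- \frac{3}{11114}\right) = \frac{460677}{11114}$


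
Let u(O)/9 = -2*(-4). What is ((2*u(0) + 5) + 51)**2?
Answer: 40000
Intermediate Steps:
u(O) = 72 (u(O) = 9*(-2*(-4)) = 9*8 = 72)
((2*u(0) + 5) + 51)**2 = ((2*72 + 5) + 51)**2 = ((144 + 5) + 51)**2 = (149 + 51)**2 = 200**2 = 40000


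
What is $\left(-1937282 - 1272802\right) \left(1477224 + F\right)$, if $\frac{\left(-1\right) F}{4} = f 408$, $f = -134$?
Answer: $-5444019976608$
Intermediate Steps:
$F = 218688$ ($F = - 4 \left(\left(-134\right) 408\right) = \left(-4\right) \left(-54672\right) = 218688$)
$\left(-1937282 - 1272802\right) \left(1477224 + F\right) = \left(-1937282 - 1272802\right) \left(1477224 + 218688\right) = \left(-3210084\right) 1695912 = -5444019976608$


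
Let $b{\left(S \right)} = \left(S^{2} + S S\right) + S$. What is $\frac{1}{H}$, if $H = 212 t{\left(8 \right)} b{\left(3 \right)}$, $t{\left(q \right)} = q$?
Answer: $\frac{1}{35616} \approx 2.8077 \cdot 10^{-5}$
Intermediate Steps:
$b{\left(S \right)} = S + 2 S^{2}$ ($b{\left(S \right)} = \left(S^{2} + S^{2}\right) + S = 2 S^{2} + S = S + 2 S^{2}$)
$H = 35616$ ($H = 212 \cdot 8 \cdot 3 \left(1 + 2 \cdot 3\right) = 1696 \cdot 3 \left(1 + 6\right) = 1696 \cdot 3 \cdot 7 = 1696 \cdot 21 = 35616$)
$\frac{1}{H} = \frac{1}{35616}$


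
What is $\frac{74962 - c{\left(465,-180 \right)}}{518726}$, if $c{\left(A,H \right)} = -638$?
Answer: $\frac{37800}{259363} \approx 0.14574$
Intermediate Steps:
$\frac{74962 - c{\left(465,-180 \right)}}{518726} = \frac{74962 - -638}{518726} = \left(74962 + 638\right) \frac{1}{518726} = 75600 \cdot \frac{1}{518726} = \frac{37800}{259363}$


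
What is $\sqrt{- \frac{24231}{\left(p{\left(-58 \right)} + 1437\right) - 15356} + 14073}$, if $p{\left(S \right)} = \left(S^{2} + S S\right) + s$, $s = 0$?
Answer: $\frac{\sqrt{80877316026}}{2397} \approx 118.64$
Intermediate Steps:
$p{\left(S \right)} = 2 S^{2}$ ($p{\left(S \right)} = \left(S^{2} + S S\right) + 0 = \left(S^{2} + S^{2}\right) + 0 = 2 S^{2} + 0 = 2 S^{2}$)
$\sqrt{- \frac{24231}{\left(p{\left(-58 \right)} + 1437\right) - 15356} + 14073} = \sqrt{- \frac{24231}{\left(2 \left(-58\right)^{2} + 1437\right) - 15356} + 14073} = \sqrt{- \frac{24231}{\left(2 \cdot 3364 + 1437\right) - 15356} + 14073} = \sqrt{- \frac{24231}{\left(6728 + 1437\right) - 15356} + 14073} = \sqrt{- \frac{24231}{8165 - 15356} + 14073} = \sqrt{- \frac{24231}{-7191} + 14073} = \sqrt{\left(-24231\right) \left(- \frac{1}{7191}\right) + 14073} = \sqrt{\frac{8077}{2397} + 14073} = \sqrt{\frac{33741058}{2397}} = \frac{\sqrt{80877316026}}{2397}$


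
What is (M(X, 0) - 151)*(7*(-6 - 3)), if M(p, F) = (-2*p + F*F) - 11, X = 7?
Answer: 11088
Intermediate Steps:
M(p, F) = -11 + F**2 - 2*p (M(p, F) = (-2*p + F**2) - 11 = (F**2 - 2*p) - 11 = -11 + F**2 - 2*p)
(M(X, 0) - 151)*(7*(-6 - 3)) = ((-11 + 0**2 - 2*7) - 151)*(7*(-6 - 3)) = ((-11 + 0 - 14) - 151)*(7*(-9)) = (-25 - 151)*(-63) = -176*(-63) = 11088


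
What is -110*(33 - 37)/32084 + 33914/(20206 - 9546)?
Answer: 10507569/3288610 ≈ 3.1951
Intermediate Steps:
-110*(33 - 37)/32084 + 33914/(20206 - 9546) = -110*(-4)*(1/32084) + 33914/10660 = 440*(1/32084) + 33914*(1/10660) = 110/8021 + 16957/5330 = 10507569/3288610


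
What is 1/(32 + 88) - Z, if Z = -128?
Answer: 15361/120 ≈ 128.01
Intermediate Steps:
1/(32 + 88) - Z = 1/(32 + 88) - 1*(-128) = 1/120 + 128 = 15361/120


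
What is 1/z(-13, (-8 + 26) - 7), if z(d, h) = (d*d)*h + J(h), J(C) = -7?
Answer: 1/1852 ≈ 0.00053996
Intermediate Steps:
z(d, h) = -7 + h*d**2 (z(d, h) = (d*d)*h - 7 = d**2*h - 7 = h*d**2 - 7 = -7 + h*d**2)
1/z(-13, (-8 + 26) - 7) = 1/(-7 + ((-8 + 26) - 7)*(-13)**2) = 1/(-7 + (18 - 7)*169) = 1/(-7 + 11*169) = 1/(-7 + 1859) = 1/1852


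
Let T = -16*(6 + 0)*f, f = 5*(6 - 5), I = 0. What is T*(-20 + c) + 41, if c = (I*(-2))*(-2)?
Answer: 9641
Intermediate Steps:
f = 5 (f = 5*1 = 5)
c = 0 (c = (0*(-2))*(-2) = 0*(-2) = 0)
T = -480 (T = -16*(6 + 0)*5 = -96*5 = -16*30 = -480)
T*(-20 + c) + 41 = -480*(-20 + 0) + 41 = -480*(-20) + 41 = 9600 + 41 = 9641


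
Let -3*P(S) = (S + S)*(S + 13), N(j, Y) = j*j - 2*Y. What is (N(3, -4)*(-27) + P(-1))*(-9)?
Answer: 4059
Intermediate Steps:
N(j, Y) = j² - 2*Y
P(S) = -2*S*(13 + S)/3 (P(S) = -(S + S)*(S + 13)/3 = -2*S*(13 + S)/3)
(N(3, -4)*(-27) + P(-1))*(-9) = ((3² - 2*(-4))*(-27) - ⅔*(-1)*(13 - 1))*(-9) = ((9 + 8)*(-27) - ⅔*(-1)*12)*(-9) = (17*(-27) + 8)*(-9) = (-459 + 8)*(-9) = -451*(-9) = 4059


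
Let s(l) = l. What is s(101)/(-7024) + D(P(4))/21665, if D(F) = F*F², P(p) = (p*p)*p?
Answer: 1839111291/152174960 ≈ 12.086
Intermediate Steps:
P(p) = p³ (P(p) = p²*p = p³)
D(F) = F³
s(101)/(-7024) + D(P(4))/21665 = 101/(-7024) + (4³)³/21665 = 101*(-1/7024) + 64³*(1/21665) = -101/7024 + 262144*(1/21665) = -101/7024 + 262144/21665 = 1839111291/152174960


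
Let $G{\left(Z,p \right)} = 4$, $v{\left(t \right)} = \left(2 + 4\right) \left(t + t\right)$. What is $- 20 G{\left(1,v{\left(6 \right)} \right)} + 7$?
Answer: $-73$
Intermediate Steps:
$v{\left(t \right)} = 12 t$ ($v{\left(t \right)} = 6 \cdot 2 t = 12 t$)
$- 20 G{\left(1,v{\left(6 \right)} \right)} + 7 = \left(-20\right) 4 + 7 = -80 + 7 = -73$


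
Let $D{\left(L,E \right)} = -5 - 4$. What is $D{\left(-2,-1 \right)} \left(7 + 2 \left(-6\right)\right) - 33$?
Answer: $12$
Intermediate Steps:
$D{\left(L,E \right)} = -9$
$D{\left(-2,-1 \right)} \left(7 + 2 \left(-6\right)\right) - 33 = - 9 \left(7 + 2 \left(-6\right)\right) - 33 = - 9 \left(7 - 12\right) - 33 = \left(-9\right) \left(-5\right) - 33 = 45 - 33 = 12$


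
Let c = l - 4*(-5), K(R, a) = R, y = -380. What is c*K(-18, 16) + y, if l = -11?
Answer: -542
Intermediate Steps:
c = 9 (c = -11 - 4*(-5) = -11 + 20 = 9)
c*K(-18, 16) + y = 9*(-18) - 380 = -162 - 380 = -542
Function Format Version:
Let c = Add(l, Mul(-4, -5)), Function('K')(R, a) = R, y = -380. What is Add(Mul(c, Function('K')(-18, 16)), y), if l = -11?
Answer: -542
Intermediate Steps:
c = 9 (c = Add(-11, Mul(-4, -5)) = Add(-11, 20) = 9)
Add(Mul(c, Function('K')(-18, 16)), y) = Add(Mul(9, -18), -380) = Add(-162, -380) = -542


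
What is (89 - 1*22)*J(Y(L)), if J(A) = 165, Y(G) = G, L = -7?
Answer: 11055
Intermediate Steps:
(89 - 1*22)*J(Y(L)) = (89 - 1*22)*165 = (89 - 22)*165 = 67*165 = 11055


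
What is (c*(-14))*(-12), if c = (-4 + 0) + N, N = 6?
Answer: 336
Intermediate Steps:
c = 2 (c = (-4 + 0) + 6 = -4 + 6 = 2)
(c*(-14))*(-12) = (2*(-14))*(-12) = -28*(-12) = 336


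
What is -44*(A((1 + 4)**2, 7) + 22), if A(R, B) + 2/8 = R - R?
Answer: -957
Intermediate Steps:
A(R, B) = -1/4 (A(R, B) = -1/4 + (R - R) = -1/4 + 0 = -1/4)
-44*(A((1 + 4)**2, 7) + 22) = -44*(-1/4 + 22) = -44*87/4 = -957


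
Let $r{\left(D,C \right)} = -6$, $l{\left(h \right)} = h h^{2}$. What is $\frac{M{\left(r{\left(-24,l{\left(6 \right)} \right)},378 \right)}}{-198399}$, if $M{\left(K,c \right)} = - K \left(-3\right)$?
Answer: $\frac{6}{66133} \approx 9.0726 \cdot 10^{-5}$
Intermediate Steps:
$l{\left(h \right)} = h^{3}$
$M{\left(K,c \right)} = 3 K$
$\frac{M{\left(r{\left(-24,l{\left(6 \right)} \right)},378 \right)}}{-198399} = \frac{3 \left(-6\right)}{-198399} = \left(-18\right) \left(- \frac{1}{198399}\right) = \frac{6}{66133}$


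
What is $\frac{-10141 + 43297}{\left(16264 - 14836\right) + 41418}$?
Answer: $\frac{5526}{7141} \approx 0.77384$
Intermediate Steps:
$\frac{-10141 + 43297}{\left(16264 - 14836\right) + 41418} = \frac{33156}{1428 + 41418} = \frac{33156}{42846} = 33156 \cdot \frac{1}{42846} = \frac{5526}{7141}$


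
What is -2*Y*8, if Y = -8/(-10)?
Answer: -64/5 ≈ -12.800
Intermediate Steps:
Y = 4/5 (Y = -8*(-1/10) = 4/5 ≈ 0.80000)
-2*Y*8 = -2*4/5*8 = -8/5*8 = -64/5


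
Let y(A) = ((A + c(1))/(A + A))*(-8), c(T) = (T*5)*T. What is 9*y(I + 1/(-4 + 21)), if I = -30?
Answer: -15264/509 ≈ -29.988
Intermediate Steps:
c(T) = 5*T² (c(T) = (5*T)*T = 5*T²)
y(A) = -4*(5 + A)/A (y(A) = ((A + 5*1²)/(A + A))*(-8) = ((A + 5*1)/((2*A)))*(-8) = ((A + 5)*(1/(2*A)))*(-8) = ((5 + A)*(1/(2*A)))*(-8) = ((5 + A)/(2*A))*(-8) = -4*(5 + A)/A)
9*y(I + 1/(-4 + 21)) = 9*(-4 - 20/(-30 + 1/(-4 + 21))) = 9*(-4 - 20/(-30 + 1/17)) = 9*(-4 - 20/(-509/17)) = 9*(-4 - 20*(-17/509)) = 9*(-4 + 340/509) = 9*(-1696/509) = -15264/509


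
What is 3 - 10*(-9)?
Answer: 93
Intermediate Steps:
3 - 10*(-9) = 3 + 90 = 93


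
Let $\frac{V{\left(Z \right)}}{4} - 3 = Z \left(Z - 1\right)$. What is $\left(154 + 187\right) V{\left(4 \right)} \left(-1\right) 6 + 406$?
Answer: $-122354$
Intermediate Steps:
$V{\left(Z \right)} = 12 + 4 Z \left(-1 + Z\right)$ ($V{\left(Z \right)} = 12 + 4 Z \left(Z - 1\right) = 12 + 4 Z \left(-1 + Z\right)$)
$\left(154 + 187\right) V{\left(4 \right)} \left(-1\right) 6 + 406 = \left(154 + 187\right) \left(12 - 16 + 4 \cdot 4^{2}\right) \left(-1\right) 6 + 406 = 341 \left(12 - 16 + 4 \cdot 16\right) \left(-1\right) 6 + 406 = 341 \left(12 - 16 + 64\right) \left(-1\right) 6 + 406 = 341 \cdot 60 \left(-1\right) 6 + 406 = 341 \left(\left(-60\right) 6\right) + 406 = 341 \left(-360\right) + 406 = -122760 + 406 = -122354$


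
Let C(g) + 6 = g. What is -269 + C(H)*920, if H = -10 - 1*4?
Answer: -18669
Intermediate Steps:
H = -14 (H = -10 - 4 = -14)
C(g) = -6 + g
-269 + C(H)*920 = -269 + (-6 - 14)*920 = -269 - 20*920 = -269 - 18400 = -18669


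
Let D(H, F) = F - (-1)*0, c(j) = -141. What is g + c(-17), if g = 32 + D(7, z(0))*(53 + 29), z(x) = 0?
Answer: -109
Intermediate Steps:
D(H, F) = F (D(H, F) = F - 1*0 = F + 0 = F)
g = 32 (g = 32 + 0*(53 + 29) = 32 + 0*82 = 32 + 0 = 32)
g + c(-17) = 32 - 141 = -109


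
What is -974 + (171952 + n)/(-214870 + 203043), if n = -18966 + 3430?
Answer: -11675914/11827 ≈ -987.23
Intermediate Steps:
n = -15536
-974 + (171952 + n)/(-214870 + 203043) = -974 + (171952 - 15536)/(-214870 + 203043) = -974 + 156416/(-11827) = -974 + 156416*(-1/11827) = -974 - 156416/11827 = -11675914/11827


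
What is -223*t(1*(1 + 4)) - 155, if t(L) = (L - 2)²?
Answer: -2162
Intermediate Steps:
t(L) = (-2 + L)²
-223*t(1*(1 + 4)) - 155 = -223*(-2 + 1*(1 + 4))² - 155 = -223*(-2 + 1*5)² - 155 = -223*(-2 + 5)² - 155 = -223*3² - 155 = -223*9 - 155 = -2007 - 155 = -2162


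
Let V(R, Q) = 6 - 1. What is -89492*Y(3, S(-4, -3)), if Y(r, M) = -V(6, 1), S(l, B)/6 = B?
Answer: 447460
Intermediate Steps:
V(R, Q) = 5
S(l, B) = 6*B
Y(r, M) = -5 (Y(r, M) = -1*5 = -5)
-89492*Y(3, S(-4, -3)) = -89492*(-5) = 447460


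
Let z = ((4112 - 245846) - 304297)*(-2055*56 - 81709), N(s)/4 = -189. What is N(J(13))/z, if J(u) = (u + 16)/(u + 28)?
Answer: -756/107452894459 ≈ -7.0356e-9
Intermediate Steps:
J(u) = (16 + u)/(28 + u)
N(s) = -756 (N(s) = 4*(-189) = -756)
z = 107452894459 (z = (-241734 - 304297)*(-115080 - 81709) = -546031*(-196789) = 107452894459)
N(J(13))/z = -756/107452894459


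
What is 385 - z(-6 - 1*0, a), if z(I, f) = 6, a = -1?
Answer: 379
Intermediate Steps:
385 - z(-6 - 1*0, a) = 385 - 1*6 = 385 - 6 = 379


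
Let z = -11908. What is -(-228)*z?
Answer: -2715024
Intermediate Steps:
-(-228)*z = -(-228)*(-11908) = -1*2715024 = -2715024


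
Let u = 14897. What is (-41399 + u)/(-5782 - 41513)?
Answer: 8834/15765 ≈ 0.56036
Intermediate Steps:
(-41399 + u)/(-5782 - 41513) = (-41399 + 14897)/(-5782 - 41513) = -26502/(-47295) = -26502*(-1/47295) = 8834/15765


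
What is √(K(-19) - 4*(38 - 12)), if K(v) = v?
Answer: I*√123 ≈ 11.091*I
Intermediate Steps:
√(K(-19) - 4*(38 - 12)) = √(-19 - 4*(38 - 12)) = √(-19 - 4*26) = √(-19 - 104) = √(-123) = I*√123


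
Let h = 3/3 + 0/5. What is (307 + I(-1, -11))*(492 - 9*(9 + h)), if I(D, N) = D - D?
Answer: 123414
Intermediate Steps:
h = 1 (h = 3*(⅓) + 0*(⅕) = 1 + 0 = 1)
I(D, N) = 0
(307 + I(-1, -11))*(492 - 9*(9 + h)) = (307 + 0)*(492 - 9*(9 + 1)) = 307*(492 - 9*10) = 307*(492 - 90) = 307*402 = 123414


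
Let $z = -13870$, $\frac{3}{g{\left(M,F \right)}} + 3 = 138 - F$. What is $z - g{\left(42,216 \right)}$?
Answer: $- \frac{374489}{27} \approx -13870.0$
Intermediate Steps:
$g{\left(M,F \right)} = \frac{3}{135 - F}$ ($g{\left(M,F \right)} = \frac{3}{-3 - \left(-138 + F\right)} = \frac{3}{135 - F}$)
$z - g{\left(42,216 \right)} = -13870 - - \frac{3}{-135 + 216} = -13870 - - \frac{3}{81} = -13870 - \left(-3\right) \frac{1}{81} = -13870 - - \frac{1}{27} = -13870 + \frac{1}{27} = - \frac{374489}{27}$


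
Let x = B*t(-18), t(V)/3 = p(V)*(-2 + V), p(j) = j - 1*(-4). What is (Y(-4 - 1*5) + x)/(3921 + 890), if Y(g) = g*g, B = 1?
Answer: 921/4811 ≈ 0.19144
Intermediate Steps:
p(j) = 4 + j (p(j) = j + 4 = 4 + j)
t(V) = 3*(-2 + V)*(4 + V) (t(V) = 3*((4 + V)*(-2 + V)) = 3*((-2 + V)*(4 + V)) = 3*(-2 + V)*(4 + V))
x = 840 (x = 1*(3*(-2 - 18)*(4 - 18)) = 1*(3*(-20)*(-14)) = 1*840 = 840)
Y(g) = g²
(Y(-4 - 1*5) + x)/(3921 + 890) = ((-4 - 1*5)² + 840)/(3921 + 890) = ((-4 - 5)² + 840)/4811 = ((-9)² + 840)*(1/4811) = (81 + 840)*(1/4811) = 921*(1/4811) = 921/4811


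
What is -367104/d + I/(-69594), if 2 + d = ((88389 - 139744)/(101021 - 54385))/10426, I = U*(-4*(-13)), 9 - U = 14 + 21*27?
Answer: 2070378221294255704/11280088127973 ≈ 1.8354e+5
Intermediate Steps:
U = -572 (U = 9 - (14 + 21*27) = 9 - (14 + 567) = 9 - 1*581 = 9 - 581 = -572)
I = -29744 (I = -(-2288)*(-13) = -572*52 = -29744)
d = -972505227/486226936 (d = -2 + ((88389 - 139744)/(101021 - 54385))/10426 = -2 - 51355/46636*(1/10426) = -2 - 51355*1/46636*(1/10426) = -2 - 51355/46636*1/10426 = -2 - 51355/486226936 = -972505227/486226936 ≈ -2.0001)
-367104/d + I/(-69594) = -367104/(-972505227/486226936) - 29744/(-69594) = -367104*(-486226936/972505227) - 29744*(-1/69594) = 59498617704448/324168409 + 14872/34797 = 2070378221294255704/11280088127973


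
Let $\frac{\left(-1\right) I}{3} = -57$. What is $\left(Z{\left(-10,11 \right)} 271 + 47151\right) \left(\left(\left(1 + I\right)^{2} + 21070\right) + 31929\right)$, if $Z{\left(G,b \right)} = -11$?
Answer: $3647691110$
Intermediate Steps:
$I = 171$ ($I = \left(-3\right) \left(-57\right) = 171$)
$\left(Z{\left(-10,11 \right)} 271 + 47151\right) \left(\left(\left(1 + I\right)^{2} + 21070\right) + 31929\right) = \left(\left(-11\right) 271 + 47151\right) \left(\left(\left(1 + 171\right)^{2} + 21070\right) + 31929\right) = \left(-2981 + 47151\right) \left(\left(172^{2} + 21070\right) + 31929\right) = 44170 \left(\left(29584 + 21070\right) + 31929\right) = 44170 \left(50654 + 31929\right) = 44170 \cdot 82583 = 3647691110$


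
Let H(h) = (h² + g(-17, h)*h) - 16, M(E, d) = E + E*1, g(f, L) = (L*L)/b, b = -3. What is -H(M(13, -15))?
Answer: 15596/3 ≈ 5198.7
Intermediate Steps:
g(f, L) = -L²/3 (g(f, L) = (L*L)/(-3) = L²*(-⅓) = -L²/3)
M(E, d) = 2*E (M(E, d) = E + E = 2*E)
H(h) = -16 + h² - h³/3 (H(h) = (h² + (-h²/3)*h) - 16 = (h² - h³/3) - 16 = -16 + h² - h³/3)
-H(M(13, -15)) = -(-16 + (2*13)² - (2*13)³/3) = -(-16 + 26² - ⅓*26³) = -(-16 + 676 - ⅓*17576) = -(-16 + 676 - 17576/3) = -1*(-15596/3) = 15596/3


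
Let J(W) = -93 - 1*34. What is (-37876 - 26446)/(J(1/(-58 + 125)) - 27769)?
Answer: 32161/13948 ≈ 2.3058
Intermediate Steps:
J(W) = -127 (J(W) = -93 - 34 = -127)
(-37876 - 26446)/(J(1/(-58 + 125)) - 27769) = (-37876 - 26446)/(-127 - 27769) = -64322/(-27896) = -64322*(-1/27896) = 32161/13948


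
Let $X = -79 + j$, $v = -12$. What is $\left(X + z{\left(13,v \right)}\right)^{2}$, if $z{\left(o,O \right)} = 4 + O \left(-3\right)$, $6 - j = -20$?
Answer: $169$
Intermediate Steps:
$j = 26$ ($j = 6 - -20 = 6 + 20 = 26$)
$z{\left(o,O \right)} = 4 - 3 O$
$X = -53$ ($X = -79 + 26 = -53$)
$\left(X + z{\left(13,v \right)}\right)^{2} = \left(-53 + \left(4 - -36\right)\right)^{2} = \left(-53 + \left(4 + 36\right)\right)^{2} = \left(-53 + 40\right)^{2} = \left(-13\right)^{2} = 169$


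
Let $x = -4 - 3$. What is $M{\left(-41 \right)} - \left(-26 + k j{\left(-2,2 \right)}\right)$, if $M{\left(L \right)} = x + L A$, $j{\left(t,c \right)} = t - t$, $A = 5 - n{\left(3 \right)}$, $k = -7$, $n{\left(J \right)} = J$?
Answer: $-63$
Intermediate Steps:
$x = -7$ ($x = -4 - 3 = -7$)
$A = 2$ ($A = 5 - 3 = 2$)
$j{\left(t,c \right)} = 0$
$M{\left(L \right)} = -7 + 2 L$ ($M{\left(L \right)} = -7 + L 2 = -7 + 2 L$)
$M{\left(-41 \right)} - \left(-26 + k j{\left(-2,2 \right)}\right) = \left(-7 + 2 \left(-41\right)\right) - \left(-26 - 0\right) = \left(-7 - 82\right) - \left(-26 + 0\right) = -89 - -26 = -89 + 26 = -63$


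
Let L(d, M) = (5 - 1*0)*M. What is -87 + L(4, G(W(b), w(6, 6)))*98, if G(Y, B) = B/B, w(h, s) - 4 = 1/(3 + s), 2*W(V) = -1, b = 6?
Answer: 403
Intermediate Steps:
W(V) = -½ (W(V) = (½)*(-1) = -½)
w(h, s) = 4 + 1/(3 + s)
G(Y, B) = 1
L(d, M) = 5*M (L(d, M) = (5 + 0)*M = 5*M)
-87 + L(4, G(W(b), w(6, 6)))*98 = -87 + (5*1)*98 = -87 + 5*98 = -87 + 490 = 403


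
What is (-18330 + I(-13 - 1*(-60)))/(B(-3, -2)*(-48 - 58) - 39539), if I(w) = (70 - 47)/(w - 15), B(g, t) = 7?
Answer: 586537/1288992 ≈ 0.45504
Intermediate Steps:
I(w) = 23/(-15 + w)
(-18330 + I(-13 - 1*(-60)))/(B(-3, -2)*(-48 - 58) - 39539) = (-18330 + 23/(-15 + (-13 - 1*(-60))))/(7*(-48 - 58) - 39539) = (-18330 + 23/(-15 + (-13 + 60)))/(7*(-106) - 39539) = (-18330 + 23/(-15 + 47))/(-742 - 39539) = (-18330 + 23/32)/(-40281) = (-18330 + 23*(1/32))*(-1/40281) = (-18330 + 23/32)*(-1/40281) = -586537/32*(-1/40281) = 586537/1288992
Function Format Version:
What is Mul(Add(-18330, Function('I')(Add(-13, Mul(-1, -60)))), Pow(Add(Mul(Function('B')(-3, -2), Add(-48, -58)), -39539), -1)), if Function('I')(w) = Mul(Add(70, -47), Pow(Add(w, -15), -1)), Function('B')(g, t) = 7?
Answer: Rational(586537, 1288992) ≈ 0.45504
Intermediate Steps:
Function('I')(w) = Mul(23, Pow(Add(-15, w), -1))
Mul(Add(-18330, Function('I')(Add(-13, Mul(-1, -60)))), Pow(Add(Mul(Function('B')(-3, -2), Add(-48, -58)), -39539), -1)) = Mul(Add(-18330, Mul(23, Pow(Add(-15, Add(-13, Mul(-1, -60))), -1))), Pow(Add(Mul(7, Add(-48, -58)), -39539), -1)) = Mul(Add(-18330, Mul(23, Pow(Add(-15, Add(-13, 60)), -1))), Pow(Add(Mul(7, -106), -39539), -1)) = Mul(Add(-18330, Mul(23, Pow(Add(-15, 47), -1))), Pow(Add(-742, -39539), -1)) = Mul(Add(-18330, Mul(23, Pow(32, -1))), Pow(-40281, -1)) = Mul(Add(-18330, Mul(23, Rational(1, 32))), Rational(-1, 40281)) = Mul(Add(-18330, Rational(23, 32)), Rational(-1, 40281)) = Mul(Rational(-586537, 32), Rational(-1, 40281)) = Rational(586537, 1288992)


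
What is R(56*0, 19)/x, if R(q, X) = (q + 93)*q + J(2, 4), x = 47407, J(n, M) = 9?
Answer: 9/47407 ≈ 0.00018985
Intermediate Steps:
R(q, X) = 9 + q*(93 + q) (R(q, X) = (q + 93)*q + 9 = (93 + q)*q + 9 = q*(93 + q) + 9 = 9 + q*(93 + q))
R(56*0, 19)/x = (9 + (56*0)**2 + 93*(56*0))/47407 = (9 + 0**2 + 93*0)*(1/47407) = (9 + 0 + 0)*(1/47407) = 9*(1/47407) = 9/47407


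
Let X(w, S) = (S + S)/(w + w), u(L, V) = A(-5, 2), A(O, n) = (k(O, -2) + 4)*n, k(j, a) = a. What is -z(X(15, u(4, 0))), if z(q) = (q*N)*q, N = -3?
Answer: 16/75 ≈ 0.21333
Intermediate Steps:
A(O, n) = 2*n (A(O, n) = (-2 + 4)*n = 2*n)
u(L, V) = 4 (u(L, V) = 2*2 = 4)
X(w, S) = S/w (X(w, S) = (2*S)/((2*w)) = (2*S)*(1/(2*w)) = S/w)
z(q) = -3*q**2 (z(q) = (q*(-3))*q = (-3*q)*q = -3*q**2)
-z(X(15, u(4, 0))) = -(-3)*(4/15)**2 = -(-3)*16/225 = -1*(-16/75) = 16/75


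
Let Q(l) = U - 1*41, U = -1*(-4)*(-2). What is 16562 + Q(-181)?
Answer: 16513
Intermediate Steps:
U = -8 (U = 4*(-2) = -8)
Q(l) = -49 (Q(l) = -8 - 1*41 = -8 - 41 = -49)
16562 + Q(-181) = 16562 - 49 = 16513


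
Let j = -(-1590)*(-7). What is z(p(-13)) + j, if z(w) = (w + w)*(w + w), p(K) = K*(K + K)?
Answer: 445846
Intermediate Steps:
p(K) = 2*K**2 (p(K) = K*(2*K) = 2*K**2)
z(w) = 4*w**2 (z(w) = (2*w)*(2*w) = 4*w**2)
j = -11130 (j = -318*35 = -11130)
z(p(-13)) + j = 4*(2*(-13)**2)**2 - 11130 = 4*(2*169)**2 - 11130 = 4*338**2 - 11130 = 4*114244 - 11130 = 456976 - 11130 = 445846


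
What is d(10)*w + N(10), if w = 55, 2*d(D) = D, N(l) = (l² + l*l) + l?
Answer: 485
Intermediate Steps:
N(l) = l + 2*l² (N(l) = (l² + l²) + l = 2*l² + l = l + 2*l²)
d(D) = D/2
d(10)*w + N(10) = ((½)*10)*55 + 10*(1 + 2*10) = 5*55 + 10*(1 + 20) = 275 + 10*21 = 275 + 210 = 485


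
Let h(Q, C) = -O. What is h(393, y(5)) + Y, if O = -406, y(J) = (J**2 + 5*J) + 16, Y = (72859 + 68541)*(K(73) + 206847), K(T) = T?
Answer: 29258488406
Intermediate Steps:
Y = 29258488000 (Y = (72859 + 68541)*(73 + 206847) = 141400*206920 = 29258488000)
y(J) = 16 + J**2 + 5*J
h(Q, C) = 406 (h(Q, C) = -1*(-406) = 406)
h(393, y(5)) + Y = 406 + 29258488000 = 29258488406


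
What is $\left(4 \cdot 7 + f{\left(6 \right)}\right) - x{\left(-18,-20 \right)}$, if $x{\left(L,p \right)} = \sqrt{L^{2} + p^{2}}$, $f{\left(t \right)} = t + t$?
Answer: $40 - 2 \sqrt{181} \approx 13.093$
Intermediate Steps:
$f{\left(t \right)} = 2 t$
$\left(4 \cdot 7 + f{\left(6 \right)}\right) - x{\left(-18,-20 \right)} = \left(4 \cdot 7 + 2 \cdot 6\right) - \sqrt{\left(-18\right)^{2} + \left(-20\right)^{2}} = \left(28 + 12\right) - \sqrt{324 + 400} = 40 - \sqrt{724} = 40 - 2 \sqrt{181}$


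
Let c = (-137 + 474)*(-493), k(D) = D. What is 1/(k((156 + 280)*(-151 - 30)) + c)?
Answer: -1/245057 ≈ -4.0807e-6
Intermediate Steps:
c = -166141 (c = 337*(-493) = -166141)
1/(k((156 + 280)*(-151 - 30)) + c) = 1/((156 + 280)*(-151 - 30) - 166141) = 1/(436*(-181) - 166141) = 1/(-78916 - 166141) = 1/(-245057) = -1/245057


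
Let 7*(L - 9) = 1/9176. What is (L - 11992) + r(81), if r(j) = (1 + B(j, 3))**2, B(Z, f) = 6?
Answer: -766544687/64232 ≈ -11934.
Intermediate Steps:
L = 578089/64232 (L = 9 + (1/7)/9176 = 9 + (1/7)*(1/9176) = 9 + 1/64232 = 578089/64232 ≈ 9.0000)
r(j) = 49 (r(j) = (1 + 6)**2 = 7**2 = 49)
(L - 11992) + r(81) = (578089/64232 - 11992) + 49 = -769692055/64232 + 49 = -766544687/64232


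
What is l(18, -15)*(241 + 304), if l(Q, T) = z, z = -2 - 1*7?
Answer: -4905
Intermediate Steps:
z = -9 (z = -2 - 7 = -9)
l(Q, T) = -9
l(18, -15)*(241 + 304) = -9*(241 + 304) = -9*545 = -4905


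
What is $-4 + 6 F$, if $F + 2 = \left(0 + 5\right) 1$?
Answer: $14$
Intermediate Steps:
$F = 3$ ($F = -2 + \left(0 + 5\right) 1 = -2 + 5 \cdot 1 = -2 + 5 = 3$)
$-4 + 6 F = -4 + 6 \cdot 3 = -4 + 18 = 14$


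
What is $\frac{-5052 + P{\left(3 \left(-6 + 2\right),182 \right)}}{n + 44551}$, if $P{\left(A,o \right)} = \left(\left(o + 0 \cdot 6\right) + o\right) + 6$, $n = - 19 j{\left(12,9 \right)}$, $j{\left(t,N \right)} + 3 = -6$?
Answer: $- \frac{2341}{22361} \approx -0.10469$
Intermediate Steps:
$j{\left(t,N \right)} = -9$ ($j{\left(t,N \right)} = -3 - 6 = -9$)
$n = 171$ ($n = \left(-19\right) \left(-9\right) = 171$)
$P{\left(A,o \right)} = 6 + 2 o$ ($P{\left(A,o \right)} = \left(\left(o + 0\right) + o\right) + 6 = \left(o + o\right) + 6 = 2 o + 6 = 6 + 2 o$)
$\frac{-5052 + P{\left(3 \left(-6 + 2\right),182 \right)}}{n + 44551} = \frac{-5052 + \left(6 + 2 \cdot 182\right)}{171 + 44551} = \frac{-5052 + \left(6 + 364\right)}{44722} = \left(-5052 + 370\right) \frac{1}{44722} = \left(-4682\right) \frac{1}{44722} = - \frac{2341}{22361}$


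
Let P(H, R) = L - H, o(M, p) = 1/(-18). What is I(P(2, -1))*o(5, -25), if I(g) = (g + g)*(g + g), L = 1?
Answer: -2/9 ≈ -0.22222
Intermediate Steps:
o(M, p) = -1/18
P(H, R) = 1 - H
I(g) = 4*g² (I(g) = (2*g)*(2*g) = 4*g²)
I(P(2, -1))*o(5, -25) = (4*(1 - 1*2)²)*(-1/18) = (4*(1 - 2)²)*(-1/18) = (4*(-1)²)*(-1/18) = (4*1)*(-1/18) = 4*(-1/18) = -2/9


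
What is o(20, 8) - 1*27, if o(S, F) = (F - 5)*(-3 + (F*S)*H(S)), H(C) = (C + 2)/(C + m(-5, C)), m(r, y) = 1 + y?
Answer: 9084/41 ≈ 221.56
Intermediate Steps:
H(C) = (2 + C)/(1 + 2*C) (H(C) = (C + 2)/(C + (1 + C)) = (2 + C)/(1 + 2*C))
o(S, F) = (-5 + F)*(-3 + F*S*(2 + S)/(1 + 2*S)) (o(S, F) = (F - 5)*(-3 + (F*S)*((2 + S)/(1 + 2*S))) = (-5 + F)*(-3 + F*S*(2 + S)/(1 + 2*S)))
o(20, 8) - 1*27 = (3*(1 + 2*20)*(5 - 1*8) + 20*8²*(2 + 20) - 5*8*20*(2 + 20))/(1 + 2*20) - 1*27 = (3*(1 + 40)*(5 - 8) + 20*64*22 - 5*8*20*22)/(1 + 40) - 27 = (3*41*(-3) + 28160 - 17600)/41 - 27 = (-369 + 28160 - 17600)/41 - 27 = (1/41)*10191 - 27 = 10191/41 - 27 = 9084/41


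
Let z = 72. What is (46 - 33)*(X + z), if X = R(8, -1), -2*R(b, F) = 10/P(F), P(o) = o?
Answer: 1001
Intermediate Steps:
R(b, F) = -5/F
X = 5 (X = -5/(-1) = -5*(-1) = 5)
(46 - 33)*(X + z) = (46 - 33)*(5 + 72) = 13*77 = 1001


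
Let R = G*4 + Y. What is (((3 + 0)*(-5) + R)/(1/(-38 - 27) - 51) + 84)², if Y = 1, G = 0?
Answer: 19523634529/2748964 ≈ 7102.2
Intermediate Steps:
R = 1 (R = 0*4 + 1 = 0 + 1 = 1)
(((3 + 0)*(-5) + R)/(1/(-38 - 27) - 51) + 84)² = (((3 + 0)*(-5) + 1)/(1/(-38 - 27) - 51) + 84)² = ((3*(-5) + 1)/(1/(-65) - 51) + 84)² = ((-15 + 1)/(-1/65 - 51) + 84)² = (-14/(-3316/65) + 84)² = (-14*(-65/3316) + 84)² = (455/1658 + 84)² = (139727/1658)² = 19523634529/2748964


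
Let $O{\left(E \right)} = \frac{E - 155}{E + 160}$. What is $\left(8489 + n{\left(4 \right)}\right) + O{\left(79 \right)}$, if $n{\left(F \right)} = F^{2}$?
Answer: $\frac{2032619}{239} \approx 8504.7$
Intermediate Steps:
$O{\left(E \right)} = \frac{-155 + E}{160 + E}$
$\left(8489 + n{\left(4 \right)}\right) + O{\left(79 \right)} = \left(8489 + 4^{2}\right) + \frac{-155 + 79}{160 + 79} = \left(8489 + 16\right) + \frac{1}{239} \left(-76\right) = 8505 + \frac{1}{239} \left(-76\right) = 8505 - \frac{76}{239} = \frac{2032619}{239}$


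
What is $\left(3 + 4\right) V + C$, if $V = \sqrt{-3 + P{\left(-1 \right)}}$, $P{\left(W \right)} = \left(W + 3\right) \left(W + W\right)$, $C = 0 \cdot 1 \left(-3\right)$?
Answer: $7 i \sqrt{7} \approx 18.52 i$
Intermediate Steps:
$C = 0$ ($C = 0 \left(-3\right) = 0$)
$P{\left(W \right)} = 2 W \left(3 + W\right)$ ($P{\left(W \right)} = \left(3 + W\right) 2 W = 2 W \left(3 + W\right)$)
$V = i \sqrt{7}$ ($V = \sqrt{-3 + 2 \left(-1\right) \left(3 - 1\right)} = \sqrt{-3 + 2 \left(-1\right) 2} = \sqrt{-3 - 4} = \sqrt{-7} = i \sqrt{7} \approx 2.6458 i$)
$\left(3 + 4\right) V + C = \left(3 + 4\right) i \sqrt{7} + 0 = 7 i \sqrt{7} + 0 = 7 i \sqrt{7}$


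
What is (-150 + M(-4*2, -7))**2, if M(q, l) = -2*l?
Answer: 18496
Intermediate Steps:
(-150 + M(-4*2, -7))**2 = (-150 - 2*(-7))**2 = (-150 + 14)**2 = (-136)**2 = 18496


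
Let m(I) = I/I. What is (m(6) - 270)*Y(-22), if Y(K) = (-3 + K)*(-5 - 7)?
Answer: -80700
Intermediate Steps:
Y(K) = 36 - 12*K (Y(K) = (-3 + K)*(-12) = 36 - 12*K)
m(I) = 1
(m(6) - 270)*Y(-22) = (1 - 270)*(36 - 12*(-22)) = -269*(36 + 264) = -269*300 = -80700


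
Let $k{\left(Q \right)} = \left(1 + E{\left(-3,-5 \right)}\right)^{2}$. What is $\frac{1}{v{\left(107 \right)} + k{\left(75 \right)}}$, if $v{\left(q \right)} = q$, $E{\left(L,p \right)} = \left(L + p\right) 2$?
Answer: $\frac{1}{332} \approx 0.003012$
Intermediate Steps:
$E{\left(L,p \right)} = 2 L + 2 p$
$k{\left(Q \right)} = 225$ ($k{\left(Q \right)} = \left(1 + \left(2 \left(-3\right) + 2 \left(-5\right)\right)\right)^{2} = \left(1 - 16\right)^{2} = \left(-15\right)^{2} = 225$)
$\frac{1}{v{\left(107 \right)} + k{\left(75 \right)}} = \frac{1}{107 + 225} = \frac{1}{332}$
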